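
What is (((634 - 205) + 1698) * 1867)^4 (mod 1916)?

865

634 - 205 = 429
429 + 1698 = 2127 ≡ 211 (mod 1916)
211 * 1867 = 393937 ≡ 1157 (mod 1916)
(1157)^4 ≡ 865 (mod 1916)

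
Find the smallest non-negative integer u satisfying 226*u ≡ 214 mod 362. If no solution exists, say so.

49

gcd(226, 362) = 2, and 2 | 214, so solutions exist.
Divide through by 2: 113*u ≡ 107 mod 181.
113⁻¹ ≡ 173 (mod 181).
u ≡ 173*107 ≡ 49 (mod 181).
The smallest non-negative solution is u = 49.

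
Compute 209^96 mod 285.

76

Compute successive squares:
96 in binary is 1100000, i.e. 96 = 64 + 32.
209^1 ≡ 209 (mod 285)
209^2 ≡ 209^2 = 43681 ≡ 76 (mod 285)
209^4 ≡ 76^2 = 5776 ≡ 76 (mod 285)
209^8 ≡ 76^2 = 5776 ≡ 76 (mod 285)
209^16 ≡ 76^2 = 5776 ≡ 76 (mod 285)
209^32 ≡ 76^2 = 5776 ≡ 76 (mod 285)
209^64 ≡ 76^2 = 5776 ≡ 76 (mod 285)
209^96 = 209^64 × 209^32 ≡ 76 × 76 (mod 285).
76 × 76 = 5776 ≡ 76 (mod 285).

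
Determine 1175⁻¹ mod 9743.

9743 = 8·1175 + 343
1175 = 3·343 + 146
343 = 2·146 + 51
146 = 2·51 + 44
51 = 1·44 + 7
44 = 6·7 + 2
7 = 3·2 + 1
2 = 2·1 + 0
gcd(1175, 9743) = 1, so the inverse exists.
Bézout: 1 = 507·9743 − 4204·1175.
So 1175⁻¹ ≡ −4204 ≡ 5539 (mod 9743).

5539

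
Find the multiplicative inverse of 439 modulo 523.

523 = 1×439 + 84
439 = 5×84 + 19
84 = 4×19 + 8
19 = 2×8 + 3
8 = 2×3 + 2
3 = 1×2 + 1
2 = 2×1 + 0
gcd(439, 523) = 1, so the inverse exists.
Back-substitute for 1:
1 = 1×3 − 1×2
  = −1×8 + 3×3
  = 3×19 − 7×8
  = −7×84 + 31×19
  = 31×439 − 162×84
  = −162×523 + 193×439
So 439⁻¹ ≡ 193 (mod 523).

193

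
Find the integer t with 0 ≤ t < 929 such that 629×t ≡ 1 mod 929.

833

929 = 1×629 + 300
629 = 2×300 + 29
300 = 10×29 + 10
29 = 2×10 + 9
10 = 1×9 + 1
9 = 9×1 + 0
gcd(629, 929) = 1, so the inverse exists.
Back-substitute for 1:
1 = 1×10 − 1×9
  = −1×29 + 3×10
  = 3×300 − 31×29
  = −31×629 + 65×300
  = 65×929 − 96×629
So 629⁻¹ ≡ −96 ≡ 833 (mod 929).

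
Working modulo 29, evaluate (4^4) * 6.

28

(4)^4 ≡ 24 (mod 29)
24 * 6 = 144 ≡ 28 (mod 29)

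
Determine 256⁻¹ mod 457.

Run the extended Euclidean algorithm:
457 = 1*256 + 201
256 = 1*201 + 55
201 = 3*55 + 36
55 = 1*36 + 19
36 = 1*19 + 17
19 = 1*17 + 2
17 = 8*2 + 1
2 = 2*1 + 0
gcd(256, 457) = 1, so the inverse exists.
Back-substitute for 1:
1 = 1*17 − 8*2
  = −8*19 + 9*17
  = 9*36 − 17*19
  = −17*55 + 26*36
  = 26*201 − 95*55
  = −95*256 + 121*201
  = 121*457 − 216*256
So 256⁻¹ ≡ −216 ≡ 241 (mod 457).

241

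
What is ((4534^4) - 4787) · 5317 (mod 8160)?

3473

(4534)^4 ≡ 5776 (mod 8160)
5776 - 4787 = 989
989 · 5317 = 5258513 ≡ 3473 (mod 8160)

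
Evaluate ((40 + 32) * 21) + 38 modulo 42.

40 + 32 = 72 ≡ 30 (mod 42)
30 * 21 = 630 ≡ 0 (mod 42)
0 + 38 = 38

38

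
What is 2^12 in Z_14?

Compute successive squares:
12 in binary is 1100, i.e. 12 = 8 + 4.
2^1 ≡ 2 (mod 14)
2^2 ≡ 2^2 = 4 (mod 14)
2^4 ≡ 4^2 = 16 ≡ 2 (mod 14)
2^8 ≡ 2^2 = 4 (mod 14)
2^12 = 2^8 * 2^4 ≡ 4 * 2 (mod 14).
4 * 2 = 8 ≡ 8 (mod 14).

8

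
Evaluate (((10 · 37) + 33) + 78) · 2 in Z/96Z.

2

10 · 37 = 370 ≡ 82 (mod 96)
82 + 33 = 115 ≡ 19 (mod 96)
19 + 78 = 97 ≡ 1 (mod 96)
1 · 2 = 2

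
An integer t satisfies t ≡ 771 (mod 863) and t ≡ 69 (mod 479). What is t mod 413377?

863⁻¹ mod 479: 863·121 ≡ 1 (mod 479), so 863⁻¹ ≡ 121.
t = 771 + 863·((69 − 771)·121 mod 479) = 771 + 863·320 = 276931.
Check: 276931 mod 863 = 771, 276931 mod 479 = 69. ✓

276931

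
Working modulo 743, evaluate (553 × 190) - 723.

553 × 190 = 105070 ≡ 307 (mod 743)
307 - 723 = -416 ≡ 327 (mod 743)

327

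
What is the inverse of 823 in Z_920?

607

Run the extended Euclidean algorithm:
920 = 1·823 + 97
823 = 8·97 + 47
97 = 2·47 + 3
47 = 15·3 + 2
3 = 1·2 + 1
2 = 2·1 + 0
gcd(823, 920) = 1, so the inverse exists.
Back-substitute for 1:
1 = 1·3 − 1·2
  = −1·47 + 16·3
  = 16·97 − 33·47
  = −33·823 + 280·97
  = 280·920 − 313·823
So 823⁻¹ ≡ −313 ≡ 607 (mod 920).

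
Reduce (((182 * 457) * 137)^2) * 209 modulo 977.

158

182 * 457 = 83174 ≡ 129 (mod 977)
129 * 137 = 17673 ≡ 87 (mod 977)
(87)^2 ≡ 730 (mod 977)
730 * 209 = 152570 ≡ 158 (mod 977)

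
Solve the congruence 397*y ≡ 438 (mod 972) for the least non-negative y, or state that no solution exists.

6

gcd(397, 972) = 1, so a unique solution mod 972 exists.
397⁻¹ ≡ 901 (mod 972).
y ≡ 901*438 ≡ 6 (mod 972).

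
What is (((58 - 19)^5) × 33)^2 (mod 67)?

47

58 - 19 = 39
(39)^5 ≡ 56 (mod 67)
56 × 33 = 1848 ≡ 39 (mod 67)
(39)^2 ≡ 47 (mod 67)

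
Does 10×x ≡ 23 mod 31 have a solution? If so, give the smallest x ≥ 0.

gcd(10, 31) = 1, so a unique solution mod 31 exists.
10⁻¹ ≡ 28 (mod 31).
x ≡ 28×23 ≡ 24 (mod 31).

24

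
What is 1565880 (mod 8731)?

1565880 = 179·8731 + 3031, so 1565880 ≡ 3031 (mod 8731).

3031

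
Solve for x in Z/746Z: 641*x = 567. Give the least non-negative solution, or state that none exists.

293

gcd(641, 746) = 1, so a unique solution mod 746 exists.
641⁻¹ ≡ 611 (mod 746).
x ≡ 611*567 ≡ 293 (mod 746).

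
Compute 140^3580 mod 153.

140^1 ≡ 140 (mod 153)
140^2 ≡ 140^2 = 19600 ≡ 16 (mod 153)
140^4 ≡ 16^2 = 256 ≡ 103 (mod 153)
140^8 ≡ 103^2 = 10609 ≡ 52 (mod 153)
140^16 ≡ 52^2 = 2704 ≡ 103 (mod 153)
140^32 ≡ 103^2 = 10609 ≡ 52 (mod 153)
140^64 ≡ 52^2 = 2704 ≡ 103 (mod 153)
140^128 ≡ 103^2 = 10609 ≡ 52 (mod 153)
140^256 ≡ 52^2 = 2704 ≡ 103 (mod 153)
140^512 ≡ 103^2 = 10609 ≡ 52 (mod 153)
140^1024 ≡ 52^2 = 2704 ≡ 103 (mod 153)
140^2048 ≡ 103^2 = 10609 ≡ 52 (mod 153)
140^3580 = 140^2048 · 140^1024 · 140^256 · 140^128 · 140^64 · 140^32 · 140^16 · 140^8 · 140^4 ≡ 52 · 103 · 103 · 52 · 103 · 52 · 103 · 52 · 103 (mod 153).
Accumulate the product:
52 · 103 = 5356 ≡ 1
1 · 103 = 103
103 · 52 = 5356 ≡ 1
1 · 103 = 103
103 · 52 = 5356 ≡ 1
1 · 103 = 103
103 · 52 = 5356 ≡ 1
1 · 103 = 103

103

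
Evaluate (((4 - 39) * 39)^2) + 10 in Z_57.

19

4 - 39 = -35 ≡ 22 (mod 57)
22 * 39 = 858 ≡ 3 (mod 57)
(3)^2 ≡ 9 (mod 57)
9 + 10 = 19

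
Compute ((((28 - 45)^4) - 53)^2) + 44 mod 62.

52

28 - 45 = -17 ≡ 45 (mod 62)
(45)^4 ≡ 7 (mod 62)
7 - 53 = -46 ≡ 16 (mod 62)
(16)^2 ≡ 8 (mod 62)
8 + 44 = 52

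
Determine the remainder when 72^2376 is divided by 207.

162

Compute successive squares:
2376 in binary is 100101001000, i.e. 2376 = 2048 + 256 + 64 + 8.
72^1 ≡ 72 (mod 207)
72^2 ≡ 72^2 = 5184 ≡ 9 (mod 207)
72^4 ≡ 9^2 = 81 (mod 207)
72^8 ≡ 81^2 = 6561 ≡ 144 (mod 207)
72^16 ≡ 144^2 = 20736 ≡ 36 (mod 207)
72^32 ≡ 36^2 = 1296 ≡ 54 (mod 207)
72^64 ≡ 54^2 = 2916 ≡ 18 (mod 207)
72^128 ≡ 18^2 = 324 ≡ 117 (mod 207)
72^256 ≡ 117^2 = 13689 ≡ 27 (mod 207)
72^512 ≡ 27^2 = 729 ≡ 108 (mod 207)
72^1024 ≡ 108^2 = 11664 ≡ 72 (mod 207)
72^2048 ≡ 72^2 = 5184 ≡ 9 (mod 207)
72^2376 = 72^2048 · 72^256 · 72^64 · 72^8 ≡ 9 · 27 · 18 · 144 (mod 207).
Accumulate the product:
9 · 27 = 243 ≡ 36
36 · 18 = 648 ≡ 27
27 · 144 = 3888 ≡ 162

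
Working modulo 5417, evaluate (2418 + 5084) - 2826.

2418 + 5084 = 7502 ≡ 2085 (mod 5417)
2085 - 2826 = -741 ≡ 4676 (mod 5417)

4676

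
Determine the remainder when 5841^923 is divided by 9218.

6501

Compute successive squares:
5841^1 ≡ 5841 (mod 9218)
5841^2 ≡ 5841^2 = 34117281 ≡ 1463 (mod 9218)
5841^4 ≡ 1463^2 = 2140369 ≡ 1793 (mod 9218)
5841^8 ≡ 1793^2 = 3214849 ≡ 6985 (mod 9218)
5841^16 ≡ 6985^2 = 48790225 ≡ 8569 (mod 9218)
5841^32 ≡ 8569^2 = 73427761 ≡ 6391 (mod 9218)
5841^64 ≡ 6391^2 = 40844881 ≡ 9141 (mod 9218)
5841^128 ≡ 9141^2 = 83557881 ≡ 5929 (mod 9218)
5841^256 ≡ 5929^2 = 35153041 ≡ 4807 (mod 9218)
5841^512 ≡ 4807^2 = 23107249 ≡ 6941 (mod 9218)
5841^923 = 5841^512 × 5841^256 × 5841^128 × 5841^16 × 5841^8 × 5841^2 × 5841^1 ≡ 6941 × 4807 × 5929 × 8569 × 6985 × 1463 × 5841 (mod 9218).
Accumulate the product:
6941 × 4807 = 33365387 ≡ 5445
5445 × 5929 = 32283405 ≡ 1969
1969 × 8569 = 16872361 ≡ 3421
3421 × 6985 = 23895685 ≡ 2629
2629 × 1463 = 3846227 ≡ 2321
2321 × 5841 = 13556961 ≡ 6501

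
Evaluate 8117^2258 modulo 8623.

1730

8117^1 ≡ 8117 (mod 8623)
8117^2 ≡ 8117^2 = 65885689 ≡ 5969 (mod 8623)
8117^4 ≡ 5969^2 = 35628961 ≡ 7348 (mod 8623)
8117^8 ≡ 7348^2 = 53993104 ≡ 4501 (mod 8623)
8117^16 ≡ 4501^2 = 20259001 ≡ 3574 (mod 8623)
8117^32 ≡ 3574^2 = 12773476 ≡ 2813 (mod 8623)
8117^64 ≡ 2813^2 = 7912969 ≡ 5678 (mod 8623)
8117^128 ≡ 5678^2 = 32239684 ≡ 6910 (mod 8623)
8117^256 ≡ 6910^2 = 47748100 ≡ 2549 (mod 8623)
8117^512 ≡ 2549^2 = 6497401 ≡ 4282 (mod 8623)
8117^1024 ≡ 4282^2 = 18335524 ≡ 3026 (mod 8623)
8117^2048 ≡ 3026^2 = 9156676 ≡ 7673 (mod 8623)
8117^2258 = 8117^2048 · 8117^128 · 8117^64 · 8117^16 · 8117^2 ≡ 7673 · 6910 · 5678 · 3574 · 5969 (mod 8623).
Accumulate the product:
7673 · 6910 = 53020430 ≡ 6226
6226 · 5678 = 35351228 ≡ 5551
5551 · 3574 = 19839274 ≡ 6374
6374 · 5969 = 38046406 ≡ 1730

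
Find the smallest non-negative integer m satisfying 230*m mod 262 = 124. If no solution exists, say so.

gcd(230, 262) = 2, and 2 | 124, so solutions exist.
Divide through by 2: 115*m ≡ 62 mod 131.
115⁻¹ ≡ 90 (mod 131).
m ≡ 90*62 ≡ 78 (mod 131).
The smallest non-negative solution is m = 78.

78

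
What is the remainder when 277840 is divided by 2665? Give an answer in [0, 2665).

277840 = 104×2665 + 680, so 277840 ≡ 680 (mod 2665).

680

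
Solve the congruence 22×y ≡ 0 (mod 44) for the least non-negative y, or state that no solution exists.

gcd(22, 44) = 22, and 22 | 0, so solutions exist.
Divide through by 22: 1×y mod 2 = 0.
1⁻¹ ≡ 1 (mod 2).
y ≡ 1×0 ≡ 0 (mod 2).
The smallest non-negative solution is y = 0.

0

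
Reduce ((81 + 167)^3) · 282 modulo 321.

81 + 167 = 248
(248)^3 ≡ 35 (mod 321)
35 · 282 = 9870 ≡ 240 (mod 321)

240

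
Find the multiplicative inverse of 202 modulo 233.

233 = 1*202 + 31
202 = 6*31 + 16
31 = 1*16 + 15
16 = 1*15 + 1
15 = 15*1 + 0
gcd(202, 233) = 1, so the inverse exists.
Back-substitute for 1:
1 = 1*16 − 1*15
  = −1*31 + 2*16
  = 2*202 − 13*31
  = −13*233 + 15*202
So 202⁻¹ ≡ 15 (mod 233).

15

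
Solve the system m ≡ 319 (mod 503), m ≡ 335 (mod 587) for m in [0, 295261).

239244

503⁻¹ mod 587: 503·580 ≡ 1 (mod 587), so 503⁻¹ ≡ 580.
m = 319 + 503·((335 − 319)·580 mod 587) = 319 + 503·475 = 239244.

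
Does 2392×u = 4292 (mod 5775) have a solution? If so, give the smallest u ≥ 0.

gcd(2392, 5775) = 1, so a unique solution mod 5775 exists.
2392⁻¹ ≡ 2803 (mod 5775).
u ≡ 2803×4292 ≡ 1151 (mod 5775).

1151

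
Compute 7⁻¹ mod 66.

66 = 9×7 + 3
7 = 2×3 + 1
3 = 3×1 + 0
gcd(7, 66) = 1, so the inverse exists.
Back-substitute for 1:
1 = 1×7 − 2×3
  = −2×66 + 19×7
So 7⁻¹ ≡ 19 (mod 66).

19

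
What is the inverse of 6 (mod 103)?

86

By the extended Euclidean algorithm:
103 = 17·6 + 1
6 = 6·1 + 0
gcd(6, 103) = 1, so the inverse exists.
Back-substitute for 1:
1 = 1·103 − 17·6
So 6⁻¹ ≡ −17 ≡ 86 (mod 103).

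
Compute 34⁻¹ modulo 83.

By the extended Euclidean algorithm:
83 = 2×34 + 15
34 = 2×15 + 4
15 = 3×4 + 3
4 = 1×3 + 1
3 = 3×1 + 0
gcd(34, 83) = 1, so the inverse exists.
Back-substitute for 1:
1 = 1×4 − 1×3
  = −1×15 + 4×4
  = 4×34 − 9×15
  = −9×83 + 22×34
So 34⁻¹ ≡ 22 (mod 83).

22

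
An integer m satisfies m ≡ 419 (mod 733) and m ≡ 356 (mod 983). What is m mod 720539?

689439

733⁻¹ mod 983: 733·578 ≡ 1 (mod 983), so 733⁻¹ ≡ 578.
m = 419 + 733·((356 − 419)·578 mod 983) = 419 + 733·940 = 689439.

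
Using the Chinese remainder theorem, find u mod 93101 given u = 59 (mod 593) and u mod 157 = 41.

3024

593⁻¹ mod 157: 593·148 ≡ 1 (mod 157), so 593⁻¹ ≡ 148.
u = 59 + 593·((41 − 59)·148 mod 157) = 59 + 593·5 = 3024.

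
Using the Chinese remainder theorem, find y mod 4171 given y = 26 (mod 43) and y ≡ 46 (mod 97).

628

43⁻¹ mod 97: 43×88 ≡ 1 (mod 97), so 43⁻¹ ≡ 88.
y = 26 + 43×((46 − 26)×88 mod 97) = 26 + 43×14 = 628.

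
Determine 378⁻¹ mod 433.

433 = 1×378 + 55
378 = 6×55 + 48
55 = 1×48 + 7
48 = 6×7 + 6
7 = 1×6 + 1
6 = 6×1 + 0
gcd(378, 433) = 1, so the inverse exists.
Bézout: 1 = 55×433 − 63×378.
So 378⁻¹ ≡ −63 ≡ 370 (mod 433).

370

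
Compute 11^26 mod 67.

Compute successive squares:
26 in binary is 11010, i.e. 26 = 16 + 8 + 2.
11^1 ≡ 11 (mod 67)
11^2 ≡ 11^2 = 121 ≡ 54 (mod 67)
11^4 ≡ 54^2 = 2916 ≡ 35 (mod 67)
11^8 ≡ 35^2 = 1225 ≡ 19 (mod 67)
11^16 ≡ 19^2 = 361 ≡ 26 (mod 67)
11^26 = 11^16 · 11^8 · 11^2 ≡ 26 · 19 · 54 (mod 67).
Accumulate the product:
26 · 19 = 494 ≡ 25
25 · 54 = 1350 ≡ 10

10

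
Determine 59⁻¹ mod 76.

By the extended Euclidean algorithm:
76 = 1·59 + 17
59 = 3·17 + 8
17 = 2·8 + 1
8 = 8·1 + 0
gcd(59, 76) = 1, so the inverse exists.
Bézout: 1 = 7·76 − 9·59.
So 59⁻¹ ≡ −9 ≡ 67 (mod 76).

67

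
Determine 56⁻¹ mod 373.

373 = 6·56 + 37
56 = 1·37 + 19
37 = 1·19 + 18
19 = 1·18 + 1
18 = 18·1 + 0
gcd(56, 373) = 1, so the inverse exists.
Back-substitute for 1:
1 = 1·19 − 1·18
  = −1·37 + 2·19
  = 2·56 − 3·37
  = −3·373 + 20·56
So 56⁻¹ ≡ 20 (mod 373).

20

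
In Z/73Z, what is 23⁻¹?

73 = 3·23 + 4
23 = 5·4 + 3
4 = 1·3 + 1
3 = 3·1 + 0
gcd(23, 73) = 1, so the inverse exists.
Back-substitute for 1:
1 = 1·4 − 1·3
  = −1·23 + 6·4
  = 6·73 − 19·23
So 23⁻¹ ≡ −19 ≡ 54 (mod 73).

54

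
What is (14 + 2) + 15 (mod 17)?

14

14 + 2 = 16
16 + 15 = 31 ≡ 14 (mod 17)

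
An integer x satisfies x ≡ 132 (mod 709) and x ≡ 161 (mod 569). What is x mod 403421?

170292

709⁻¹ mod 569: 709×126 ≡ 1 (mod 569), so 709⁻¹ ≡ 126.
x = 132 + 709×((161 − 132)×126 mod 569) = 132 + 709×240 = 170292.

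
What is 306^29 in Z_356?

32

By square-and-multiply:
306^1 ≡ 306 (mod 356)
306^2 ≡ 306^2 = 93636 ≡ 8 (mod 356)
306^4 ≡ 8^2 = 64 (mod 356)
306^8 ≡ 64^2 = 4096 ≡ 180 (mod 356)
306^16 ≡ 180^2 = 32400 ≡ 4 (mod 356)
306^29 = 306^16 · 306^8 · 306^4 · 306^1 ≡ 4 · 180 · 64 · 306 (mod 356).
Accumulate the product:
4 · 180 = 720 ≡ 8
8 · 64 = 512 ≡ 156
156 · 306 = 47736 ≡ 32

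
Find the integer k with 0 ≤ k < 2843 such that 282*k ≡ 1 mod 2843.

494

2843 = 10*282 + 23
282 = 12*23 + 6
23 = 3*6 + 5
6 = 1*5 + 1
5 = 5*1 + 0
gcd(282, 2843) = 1, so the inverse exists.
Back-substitute for 1:
1 = 1*6 − 1*5
  = −1*23 + 4*6
  = 4*282 − 49*23
  = −49*2843 + 494*282
So 282⁻¹ ≡ 494 (mod 2843).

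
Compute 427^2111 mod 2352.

931

2111 in binary is 100000111111, i.e. 2111 = 2048 + 32 + 16 + 8 + 4 + 2 + 1.
427^1 ≡ 427 (mod 2352)
427^2 ≡ 427^2 = 182329 ≡ 1225 (mod 2352)
427^4 ≡ 1225^2 = 1500625 ≡ 49 (mod 2352)
427^8 ≡ 49^2 = 2401 ≡ 49 (mod 2352)
427^16 ≡ 49^2 = 2401 ≡ 49 (mod 2352)
427^32 ≡ 49^2 = 2401 ≡ 49 (mod 2352)
427^64 ≡ 49^2 = 2401 ≡ 49 (mod 2352)
427^128 ≡ 49^2 = 2401 ≡ 49 (mod 2352)
427^256 ≡ 49^2 = 2401 ≡ 49 (mod 2352)
427^512 ≡ 49^2 = 2401 ≡ 49 (mod 2352)
427^1024 ≡ 49^2 = 2401 ≡ 49 (mod 2352)
427^2048 ≡ 49^2 = 2401 ≡ 49 (mod 2352)
427^2111 = 427^2048 * 427^32 * 427^16 * 427^8 * 427^4 * 427^2 * 427^1 ≡ 49 * 49 * 49 * 49 * 49 * 1225 * 427 (mod 2352).
Accumulate the product:
49 * 49 = 2401 ≡ 49
49 * 49 = 2401 ≡ 49
49 * 49 = 2401 ≡ 49
49 * 49 = 2401 ≡ 49
49 * 1225 = 60025 ≡ 1225
1225 * 427 = 523075 ≡ 931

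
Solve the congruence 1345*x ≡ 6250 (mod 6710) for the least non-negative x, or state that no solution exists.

gcd(1345, 6710) = 5, and 5 | 6250, so solutions exist.
Divide through by 5: 269*x mod 1342 = 1250.
269⁻¹ ≡ 449 (mod 1342).
x ≡ 449*1250 ≡ 294 (mod 1342).
The smallest non-negative solution is x = 294.

294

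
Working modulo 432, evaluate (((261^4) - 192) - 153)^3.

(261)^4 ≡ 81 (mod 432)
81 - 192 = -111 ≡ 321 (mod 432)
321 - 153 = 168
(168)^3 ≡ 0 (mod 432)

0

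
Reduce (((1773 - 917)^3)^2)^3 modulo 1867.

1194

1773 - 917 = 856
(856)^3 ≡ 1499 (mod 1867)
(1499)^2 ≡ 1000 (mod 1867)
(1000)^3 ≡ 1194 (mod 1867)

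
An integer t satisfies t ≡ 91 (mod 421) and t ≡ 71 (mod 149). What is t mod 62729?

421⁻¹ mod 149: 421×63 ≡ 1 (mod 149), so 421⁻¹ ≡ 63.
t = 91 + 421×((71 − 91)×63 mod 149) = 91 + 421×81 = 34192.

34192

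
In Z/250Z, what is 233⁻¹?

Apply the Euclidean algorithm and back-substitute:
250 = 1·233 + 17
233 = 13·17 + 12
17 = 1·12 + 5
12 = 2·5 + 2
5 = 2·2 + 1
2 = 2·1 + 0
gcd(233, 250) = 1, so the inverse exists.
Back-substitute for 1:
1 = 1·5 − 2·2
  = −2·12 + 5·5
  = 5·17 − 7·12
  = −7·233 + 96·17
  = 96·250 − 103·233
So 233⁻¹ ≡ −103 ≡ 147 (mod 250).

147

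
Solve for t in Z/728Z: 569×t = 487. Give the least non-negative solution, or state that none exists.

583

gcd(569, 728) = 1, so a unique solution mod 728 exists.
569⁻¹ ≡ 641 (mod 728).
t ≡ 641×487 ≡ 583 (mod 728).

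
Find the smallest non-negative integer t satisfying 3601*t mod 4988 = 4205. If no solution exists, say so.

1885

gcd(3601, 4988) = 1, so a unique solution mod 4988 exists.
3601⁻¹ ≡ 2877 (mod 4988).
t ≡ 2877*4205 ≡ 1885 (mod 4988).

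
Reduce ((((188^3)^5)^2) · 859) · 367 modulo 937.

(188)^3 ≡ 405 (mod 937)
(405)^5 ≡ 540 (mod 937)
(540)^2 ≡ 193 (mod 937)
193 · 859 = 165787 ≡ 875 (mod 937)
875 · 367 = 321125 ≡ 671 (mod 937)

671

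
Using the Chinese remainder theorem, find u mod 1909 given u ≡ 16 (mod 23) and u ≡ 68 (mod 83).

23⁻¹ mod 83: 23·65 ≡ 1 (mod 83), so 23⁻¹ ≡ 65.
u = 16 + 23·((68 − 16)·65 mod 83) = 16 + 23·60 = 1396.
Check: 1396 mod 23 = 16, 1396 mod 83 = 68. ✓

1396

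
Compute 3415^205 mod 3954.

2017

Using repeated squaring:
3415^1 ≡ 3415 (mod 3954)
3415^2 ≡ 3415^2 = 11662225 ≡ 1879 (mod 3954)
3415^4 ≡ 1879^2 = 3530641 ≡ 3673 (mod 3954)
3415^8 ≡ 3673^2 = 13490929 ≡ 3835 (mod 3954)
3415^16 ≡ 3835^2 = 14707225 ≡ 2299 (mod 3954)
3415^32 ≡ 2299^2 = 5285401 ≡ 2857 (mod 3954)
3415^64 ≡ 2857^2 = 8162449 ≡ 1393 (mod 3954)
3415^128 ≡ 1393^2 = 1940449 ≡ 2989 (mod 3954)
3415^205 = 3415^128 × 3415^64 × 3415^8 × 3415^4 × 3415^1 ≡ 2989 × 1393 × 3835 × 3673 × 3415 (mod 3954).
Accumulate the product:
2989 × 1393 = 4163677 ≡ 115
115 × 3835 = 441025 ≡ 2131
2131 × 3673 = 7827163 ≡ 2197
2197 × 3415 = 7502755 ≡ 2017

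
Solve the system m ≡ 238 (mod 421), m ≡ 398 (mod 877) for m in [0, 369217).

421⁻¹ mod 877: 421*25 ≡ 1 (mod 877), so 421⁻¹ ≡ 25.
m = 238 + 421*((398 − 238)*25 mod 877) = 238 + 421*492 = 207370.
Check: 207370 mod 421 = 238, 207370 mod 877 = 398. ✓

207370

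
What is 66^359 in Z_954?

36

Compute successive squares:
359 in binary is 101100111, i.e. 359 = 256 + 64 + 32 + 4 + 2 + 1.
66^1 ≡ 66 (mod 954)
66^2 ≡ 66^2 = 4356 ≡ 540 (mod 954)
66^4 ≡ 540^2 = 291600 ≡ 630 (mod 954)
66^8 ≡ 630^2 = 396900 ≡ 36 (mod 954)
66^16 ≡ 36^2 = 1296 ≡ 342 (mod 954)
66^32 ≡ 342^2 = 116964 ≡ 576 (mod 954)
66^64 ≡ 576^2 = 331776 ≡ 738 (mod 954)
66^128 ≡ 738^2 = 544644 ≡ 864 (mod 954)
66^256 ≡ 864^2 = 746496 ≡ 468 (mod 954)
66^359 = 66^256 · 66^64 · 66^32 · 66^4 · 66^2 · 66^1 ≡ 468 · 738 · 576 · 630 · 540 · 66 (mod 954).
Accumulate the product:
468 · 738 = 345384 ≡ 36
36 · 576 = 20736 ≡ 702
702 · 630 = 442260 ≡ 558
558 · 540 = 301320 ≡ 810
810 · 66 = 53460 ≡ 36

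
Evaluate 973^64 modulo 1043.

476

Compute successive squares:
973^1 ≡ 973 (mod 1043)
973^2 ≡ 973^2 = 946729 ≡ 728 (mod 1043)
973^4 ≡ 728^2 = 529984 ≡ 140 (mod 1043)
973^8 ≡ 140^2 = 19600 ≡ 826 (mod 1043)
973^16 ≡ 826^2 = 682276 ≡ 154 (mod 1043)
973^32 ≡ 154^2 = 23716 ≡ 770 (mod 1043)
973^64 ≡ 770^2 = 592900 ≡ 476 (mod 1043)
So 973^64 ≡ 476 (mod 1043).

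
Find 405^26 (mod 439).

353

Using repeated squaring:
26 in binary is 11010, i.e. 26 = 16 + 8 + 2.
405^1 ≡ 405 (mod 439)
405^2 ≡ 405^2 = 164025 ≡ 278 (mod 439)
405^4 ≡ 278^2 = 77284 ≡ 20 (mod 439)
405^8 ≡ 20^2 = 400 (mod 439)
405^16 ≡ 400^2 = 160000 ≡ 204 (mod 439)
405^26 = 405^16 · 405^8 · 405^2 ≡ 204 · 400 · 278 (mod 439).
Accumulate the product:
204 · 400 = 81600 ≡ 385
385 · 278 = 107030 ≡ 353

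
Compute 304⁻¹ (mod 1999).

217

By the extended Euclidean algorithm:
1999 = 6×304 + 175
304 = 1×175 + 129
175 = 1×129 + 46
129 = 2×46 + 37
46 = 1×37 + 9
37 = 4×9 + 1
9 = 9×1 + 0
gcd(304, 1999) = 1, so the inverse exists.
Bézout: 1 = −33×1999 + 217×304.
So 304⁻¹ ≡ 217 (mod 1999).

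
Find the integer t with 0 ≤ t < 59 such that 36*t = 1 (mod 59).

41

By the extended Euclidean algorithm:
59 = 1×36 + 23
36 = 1×23 + 13
23 = 1×13 + 10
13 = 1×10 + 3
10 = 3×3 + 1
3 = 3×1 + 0
gcd(36, 59) = 1, so the inverse exists.
Back-substitute for 1:
1 = 1×10 − 3×3
  = −3×13 + 4×10
  = 4×23 − 7×13
  = −7×36 + 11×23
  = 11×59 − 18×36
So 36⁻¹ ≡ −18 ≡ 41 (mod 59).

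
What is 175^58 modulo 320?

Compute successive squares:
58 in binary is 111010, i.e. 58 = 32 + 16 + 8 + 2.
175^1 ≡ 175 (mod 320)
175^2 ≡ 175^2 = 30625 ≡ 225 (mod 320)
175^4 ≡ 225^2 = 50625 ≡ 65 (mod 320)
175^8 ≡ 65^2 = 4225 ≡ 65 (mod 320)
175^16 ≡ 65^2 = 4225 ≡ 65 (mod 320)
175^32 ≡ 65^2 = 4225 ≡ 65 (mod 320)
175^58 = 175^32 * 175^16 * 175^8 * 175^2 ≡ 65 * 65 * 65 * 225 (mod 320).
Accumulate the product:
65 * 65 = 4225 ≡ 65
65 * 65 = 4225 ≡ 65
65 * 225 = 14625 ≡ 225

225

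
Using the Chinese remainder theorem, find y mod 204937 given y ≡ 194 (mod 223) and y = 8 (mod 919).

223⁻¹ mod 919: 223×136 ≡ 1 (mod 919), so 223⁻¹ ≡ 136.
y = 194 + 223×((8 − 194)×136 mod 919) = 194 + 223×436 = 97422.
Check: 97422 mod 223 = 194, 97422 mod 919 = 8. ✓

97422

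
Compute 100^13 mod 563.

58

Compute successive squares:
100^1 ≡ 100 (mod 563)
100^2 ≡ 100^2 = 10000 ≡ 429 (mod 563)
100^4 ≡ 429^2 = 184041 ≡ 503 (mod 563)
100^8 ≡ 503^2 = 253009 ≡ 222 (mod 563)
100^13 = 100^8 * 100^4 * 100^1 ≡ 222 * 503 * 100 (mod 563).
Accumulate the product:
222 * 503 = 111666 ≡ 192
192 * 100 = 19200 ≡ 58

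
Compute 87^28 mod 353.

By square-and-multiply:
87^1 ≡ 87 (mod 353)
87^2 ≡ 87^2 = 7569 ≡ 156 (mod 353)
87^4 ≡ 156^2 = 24336 ≡ 332 (mod 353)
87^8 ≡ 332^2 = 110224 ≡ 88 (mod 353)
87^16 ≡ 88^2 = 7744 ≡ 331 (mod 353)
87^28 = 87^16 * 87^8 * 87^4 ≡ 331 * 88 * 332 (mod 353).
Accumulate the product:
331 * 88 = 29128 ≡ 182
182 * 332 = 60424 ≡ 61

61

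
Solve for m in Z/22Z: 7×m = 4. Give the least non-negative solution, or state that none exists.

gcd(7, 22) = 1, so a unique solution mod 22 exists.
7⁻¹ ≡ 19 (mod 22).
m ≡ 19×4 ≡ 10 (mod 22).

10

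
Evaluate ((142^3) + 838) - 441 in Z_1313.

32

(142)^3 ≡ 948 (mod 1313)
948 + 838 = 1786 ≡ 473 (mod 1313)
473 - 441 = 32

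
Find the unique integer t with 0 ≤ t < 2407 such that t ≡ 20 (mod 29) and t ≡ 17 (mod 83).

1760

29⁻¹ mod 83: 29*63 ≡ 1 (mod 83), so 29⁻¹ ≡ 63.
t = 20 + 29*((17 − 20)*63 mod 83) = 20 + 29*60 = 1760.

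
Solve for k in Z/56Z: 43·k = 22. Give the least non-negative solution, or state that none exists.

50

gcd(43, 56) = 1, so a unique solution mod 56 exists.
43⁻¹ ≡ 43 (mod 56).
k ≡ 43·22 ≡ 50 (mod 56).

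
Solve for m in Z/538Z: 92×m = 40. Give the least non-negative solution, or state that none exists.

gcd(92, 538) = 2, and 2 | 40, so solutions exist.
Divide through by 2: 46×m mod 269 = 20.
46⁻¹ ≡ 193 (mod 269).
m ≡ 193×20 ≡ 94 (mod 269).
The smallest non-negative solution is m = 94.

94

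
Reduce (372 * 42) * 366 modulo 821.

119

372 * 42 = 15624 ≡ 25 (mod 821)
25 * 366 = 9150 ≡ 119 (mod 821)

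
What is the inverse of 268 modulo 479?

395

479 = 1·268 + 211
268 = 1·211 + 57
211 = 3·57 + 40
57 = 1·40 + 17
40 = 2·17 + 6
17 = 2·6 + 5
6 = 1·5 + 1
5 = 5·1 + 0
gcd(268, 479) = 1, so the inverse exists.
Back-substitute for 1:
1 = 1·6 − 1·5
  = −1·17 + 3·6
  = 3·40 − 7·17
  = −7·57 + 10·40
  = 10·211 − 37·57
  = −37·268 + 47·211
  = 47·479 − 84·268
So 268⁻¹ ≡ −84 ≡ 395 (mod 479).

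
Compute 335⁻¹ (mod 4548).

4548 = 13·335 + 193
335 = 1·193 + 142
193 = 1·142 + 51
142 = 2·51 + 40
51 = 1·40 + 11
40 = 3·11 + 7
11 = 1·7 + 4
7 = 1·4 + 3
4 = 1·3 + 1
3 = 3·1 + 0
gcd(335, 4548) = 1, so the inverse exists.
Back-substitute for 1:
1 = 1·4 − 1·3
  = −1·7 + 2·4
  = 2·11 − 3·7
  = −3·40 + 11·11
  = 11·51 − 14·40
  = −14·142 + 39·51
  = 39·193 − 53·142
  = −53·335 + 92·193
  = 92·4548 − 1249·335
So 335⁻¹ ≡ −1249 ≡ 3299 (mod 4548).

3299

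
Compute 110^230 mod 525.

Using repeated squaring:
110^1 ≡ 110 (mod 525)
110^2 ≡ 110^2 = 12100 ≡ 25 (mod 525)
110^4 ≡ 25^2 = 625 ≡ 100 (mod 525)
110^8 ≡ 100^2 = 10000 ≡ 25 (mod 525)
110^16 ≡ 25^2 = 625 ≡ 100 (mod 525)
110^32 ≡ 100^2 = 10000 ≡ 25 (mod 525)
110^64 ≡ 25^2 = 625 ≡ 100 (mod 525)
110^128 ≡ 100^2 = 10000 ≡ 25 (mod 525)
110^230 = 110^128 * 110^64 * 110^32 * 110^4 * 110^2 ≡ 25 * 100 * 25 * 100 * 25 (mod 525).
Accumulate the product:
25 * 100 = 2500 ≡ 400
400 * 25 = 10000 ≡ 25
25 * 100 = 2500 ≡ 400
400 * 25 = 10000 ≡ 25

25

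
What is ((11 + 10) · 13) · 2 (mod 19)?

14

11 + 10 = 21 ≡ 2 (mod 19)
2 · 13 = 26 ≡ 7 (mod 19)
7 · 2 = 14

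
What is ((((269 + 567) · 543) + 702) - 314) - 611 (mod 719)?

269 + 567 = 836 ≡ 117 (mod 719)
117 · 543 = 63531 ≡ 259 (mod 719)
259 + 702 = 961 ≡ 242 (mod 719)
242 - 314 = -72 ≡ 647 (mod 719)
647 - 611 = 36

36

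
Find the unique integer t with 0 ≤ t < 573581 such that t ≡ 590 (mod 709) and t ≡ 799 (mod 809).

709⁻¹ mod 809: 709·720 ≡ 1 (mod 809), so 709⁻¹ ≡ 720.
t = 590 + 709·((799 − 590)·720 mod 809) = 590 + 709·6 = 4844.
Check: 4844 mod 709 = 590, 4844 mod 809 = 799. ✓

4844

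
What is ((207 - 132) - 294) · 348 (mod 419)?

207 - 132 = 75
75 - 294 = -219 ≡ 200 (mod 419)
200 · 348 = 69600 ≡ 46 (mod 419)

46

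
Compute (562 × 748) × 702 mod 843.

562 × 748 = 420376 ≡ 562 (mod 843)
562 × 702 = 394524 ≡ 0 (mod 843)

0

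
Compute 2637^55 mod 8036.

2105

55 in binary is 110111, i.e. 55 = 32 + 16 + 4 + 2 + 1.
2637^1 ≡ 2637 (mod 8036)
2637^2 ≡ 2637^2 = 6953769 ≡ 2629 (mod 8036)
2637^4 ≡ 2629^2 = 6911641 ≡ 681 (mod 8036)
2637^8 ≡ 681^2 = 463761 ≡ 5709 (mod 8036)
2637^16 ≡ 5709^2 = 32592681 ≡ 6701 (mod 8036)
2637^32 ≡ 6701^2 = 44903401 ≡ 6269 (mod 8036)
2637^55 = 2637^32 × 2637^16 × 2637^4 × 2637^2 × 2637^1 ≡ 6269 × 6701 × 681 × 2629 × 2637 (mod 8036).
Accumulate the product:
6269 × 6701 = 42008569 ≡ 4397
4397 × 681 = 2994357 ≡ 4965
4965 × 2629 = 13052985 ≡ 2521
2521 × 2637 = 6647877 ≡ 2105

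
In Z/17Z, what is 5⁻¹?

Run the extended Euclidean algorithm:
17 = 3×5 + 2
5 = 2×2 + 1
2 = 2×1 + 0
gcd(5, 17) = 1, so the inverse exists.
Back-substitute for 1:
1 = 1×5 − 2×2
  = −2×17 + 7×5
So 5⁻¹ ≡ 7 (mod 17).

7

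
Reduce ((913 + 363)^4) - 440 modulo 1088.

904

913 + 363 = 1276 ≡ 188 (mod 1088)
(188)^4 ≡ 256 (mod 1088)
256 - 440 = -184 ≡ 904 (mod 1088)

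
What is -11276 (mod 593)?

-11276 = -20*593 + 584, so -11276 ≡ 584 (mod 593).

584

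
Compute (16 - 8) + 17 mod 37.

16 - 8 = 8
8 + 17 = 25

25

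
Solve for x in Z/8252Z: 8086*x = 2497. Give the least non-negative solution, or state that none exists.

no solution

gcd(8086, 8252) = 2, and 2 does not divide 2497.
So the congruence has no solution.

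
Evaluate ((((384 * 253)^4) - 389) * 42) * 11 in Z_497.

441

384 * 253 = 97152 ≡ 237 (mod 497)
(237)^4 ≡ 64 (mod 497)
64 - 389 = -325 ≡ 172 (mod 497)
172 * 42 = 7224 ≡ 266 (mod 497)
266 * 11 = 2926 ≡ 441 (mod 497)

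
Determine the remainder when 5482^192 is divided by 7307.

6531

Compute successive squares:
192 in binary is 11000000, i.e. 192 = 128 + 64.
5482^1 ≡ 5482 (mod 7307)
5482^2 ≡ 5482^2 = 30052324 ≡ 5940 (mod 7307)
5482^4 ≡ 5940^2 = 35283600 ≡ 5404 (mod 7307)
5482^8 ≡ 5404^2 = 29203216 ≡ 4444 (mod 7307)
5482^16 ≡ 4444^2 = 19749136 ≡ 5622 (mod 7307)
5482^32 ≡ 5622^2 = 31606884 ≡ 4109 (mod 7307)
5482^64 ≡ 4109^2 = 16883881 ≡ 4711 (mod 7307)
5482^128 ≡ 4711^2 = 22193521 ≡ 2162 (mod 7307)
5482^192 = 5482^128 * 5482^64 ≡ 2162 * 4711 (mod 7307).
2162 * 4711 = 10185182 ≡ 6531 (mod 7307).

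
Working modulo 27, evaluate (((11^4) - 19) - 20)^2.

(11)^4 ≡ 7 (mod 27)
7 - 19 = -12 ≡ 15 (mod 27)
15 - 20 = -5 ≡ 22 (mod 27)
(22)^2 ≡ 25 (mod 27)

25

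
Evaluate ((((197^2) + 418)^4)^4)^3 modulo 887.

(197)^2 ≡ 668 (mod 887)
668 + 418 = 1086 ≡ 199 (mod 887)
(199)^4 ≡ 139 (mod 887)
(139)^4 ≡ 882 (mod 887)
(882)^3 ≡ 762 (mod 887)

762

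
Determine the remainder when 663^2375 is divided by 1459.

1355

2375 in binary is 100101000111, i.e. 2375 = 2048 + 256 + 64 + 4 + 2 + 1.
663^1 ≡ 663 (mod 1459)
663^2 ≡ 663^2 = 439569 ≡ 410 (mod 1459)
663^4 ≡ 410^2 = 168100 ≡ 315 (mod 1459)
663^8 ≡ 315^2 = 99225 ≡ 13 (mod 1459)
663^16 ≡ 13^2 = 169 (mod 1459)
663^32 ≡ 169^2 = 28561 ≡ 840 (mod 1459)
663^64 ≡ 840^2 = 705600 ≡ 903 (mod 1459)
663^128 ≡ 903^2 = 815409 ≡ 1287 (mod 1459)
663^256 ≡ 1287^2 = 1656369 ≡ 404 (mod 1459)
663^512 ≡ 404^2 = 163216 ≡ 1267 (mod 1459)
663^1024 ≡ 1267^2 = 1605289 ≡ 389 (mod 1459)
663^2048 ≡ 389^2 = 151321 ≡ 1044 (mod 1459)
663^2375 = 663^2048 · 663^256 · 663^64 · 663^4 · 663^2 · 663^1 ≡ 1044 · 404 · 903 · 315 · 410 · 663 (mod 1459).
Accumulate the product:
1044 · 404 = 421776 ≡ 125
125 · 903 = 112875 ≡ 532
532 · 315 = 167580 ≡ 1254
1254 · 410 = 514140 ≡ 572
572 · 663 = 379236 ≡ 1355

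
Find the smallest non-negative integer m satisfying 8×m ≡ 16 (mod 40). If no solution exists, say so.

gcd(8, 40) = 8, and 8 | 16, so solutions exist.
Divide through by 8: 1×m ≡ 2 (mod 5).
1⁻¹ ≡ 1 (mod 5).
m ≡ 1×2 ≡ 2 (mod 5).
The smallest non-negative solution is m = 2.

2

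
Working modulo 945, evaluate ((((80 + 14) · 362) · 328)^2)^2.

841

80 + 14 = 94
94 · 362 = 34028 ≡ 8 (mod 945)
8 · 328 = 2624 ≡ 734 (mod 945)
(734)^2 ≡ 106 (mod 945)
(106)^2 ≡ 841 (mod 945)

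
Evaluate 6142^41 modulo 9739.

3871

Compute successive squares:
41 in binary is 101001, i.e. 41 = 32 + 8 + 1.
6142^1 ≡ 6142 (mod 9739)
6142^2 ≡ 6142^2 = 37724164 ≡ 5017 (mod 9739)
6142^4 ≡ 5017^2 = 25170289 ≡ 4713 (mod 9739)
6142^8 ≡ 4713^2 = 22212369 ≡ 7449 (mod 9739)
6142^16 ≡ 7449^2 = 55487601 ≡ 4518 (mod 9739)
6142^32 ≡ 4518^2 = 20412324 ≡ 9119 (mod 9739)
6142^41 = 6142^32 × 6142^8 × 6142^1 ≡ 9119 × 7449 × 6142 (mod 9739).
Accumulate the product:
9119 × 7449 = 67927431 ≡ 7645
7645 × 6142 = 46955590 ≡ 3871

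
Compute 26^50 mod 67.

19

Compute successive squares:
26^1 ≡ 26 (mod 67)
26^2 ≡ 26^2 = 676 ≡ 6 (mod 67)
26^4 ≡ 6^2 = 36 (mod 67)
26^8 ≡ 36^2 = 1296 ≡ 23 (mod 67)
26^16 ≡ 23^2 = 529 ≡ 60 (mod 67)
26^32 ≡ 60^2 = 3600 ≡ 49 (mod 67)
26^50 = 26^32 · 26^16 · 26^2 ≡ 49 · 60 · 6 (mod 67).
Accumulate the product:
49 · 60 = 2940 ≡ 59
59 · 6 = 354 ≡ 19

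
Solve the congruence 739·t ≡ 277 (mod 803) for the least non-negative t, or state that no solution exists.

485

gcd(739, 803) = 1, so a unique solution mod 803 exists.
739⁻¹ ≡ 138 (mod 803).
t ≡ 138·277 ≡ 485 (mod 803).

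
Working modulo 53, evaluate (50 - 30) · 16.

2

50 - 30 = 20
20 · 16 = 320 ≡ 2 (mod 53)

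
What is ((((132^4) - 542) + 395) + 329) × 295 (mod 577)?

261

(132)^4 ≡ 302 (mod 577)
302 - 542 = -240 ≡ 337 (mod 577)
337 + 395 = 732 ≡ 155 (mod 577)
155 + 329 = 484
484 × 295 = 142780 ≡ 261 (mod 577)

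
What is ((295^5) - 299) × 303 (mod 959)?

608

(295)^5 ≡ 953 (mod 959)
953 - 299 = 654
654 × 303 = 198162 ≡ 608 (mod 959)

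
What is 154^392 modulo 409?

345

By square-and-multiply:
392 in binary is 110001000, i.e. 392 = 256 + 128 + 8.
154^1 ≡ 154 (mod 409)
154^2 ≡ 154^2 = 23716 ≡ 403 (mod 409)
154^4 ≡ 403^2 = 162409 ≡ 36 (mod 409)
154^8 ≡ 36^2 = 1296 ≡ 69 (mod 409)
154^16 ≡ 69^2 = 4761 ≡ 262 (mod 409)
154^32 ≡ 262^2 = 68644 ≡ 341 (mod 409)
154^64 ≡ 341^2 = 116281 ≡ 125 (mod 409)
154^128 ≡ 125^2 = 15625 ≡ 83 (mod 409)
154^256 ≡ 83^2 = 6889 ≡ 345 (mod 409)
154^392 = 154^256 · 154^128 · 154^8 ≡ 345 · 83 · 69 (mod 409).
Accumulate the product:
345 · 83 = 28635 ≡ 5
5 · 69 = 345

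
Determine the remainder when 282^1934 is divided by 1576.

Using repeated squaring:
1934 in binary is 11110001110, i.e. 1934 = 1024 + 512 + 256 + 128 + 8 + 4 + 2.
282^1 ≡ 282 (mod 1576)
282^2 ≡ 282^2 = 79524 ≡ 724 (mod 1576)
282^4 ≡ 724^2 = 524176 ≡ 944 (mod 1576)
282^8 ≡ 944^2 = 891136 ≡ 696 (mod 1576)
282^16 ≡ 696^2 = 484416 ≡ 584 (mod 1576)
282^32 ≡ 584^2 = 341056 ≡ 640 (mod 1576)
282^64 ≡ 640^2 = 409600 ≡ 1416 (mod 1576)
282^128 ≡ 1416^2 = 2005056 ≡ 384 (mod 1576)
282^256 ≡ 384^2 = 147456 ≡ 888 (mod 1576)
282^512 ≡ 888^2 = 788544 ≡ 544 (mod 1576)
282^1024 ≡ 544^2 = 295936 ≡ 1224 (mod 1576)
282^1934 = 282^1024 * 282^512 * 282^256 * 282^128 * 282^8 * 282^4 * 282^2 ≡ 1224 * 544 * 888 * 384 * 696 * 944 * 724 (mod 1576).
Accumulate the product:
1224 * 544 = 665856 ≡ 784
784 * 888 = 696192 ≡ 1176
1176 * 384 = 451584 ≡ 848
848 * 696 = 590208 ≡ 784
784 * 944 = 740096 ≡ 952
952 * 724 = 689248 ≡ 536

536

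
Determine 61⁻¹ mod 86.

55

86 = 1×61 + 25
61 = 2×25 + 11
25 = 2×11 + 3
11 = 3×3 + 2
3 = 1×2 + 1
2 = 2×1 + 0
gcd(61, 86) = 1, so the inverse exists.
Back-substitute for 1:
1 = 1×3 − 1×2
  = −1×11 + 4×3
  = 4×25 − 9×11
  = −9×61 + 22×25
  = 22×86 − 31×61
So 61⁻¹ ≡ −31 ≡ 55 (mod 86).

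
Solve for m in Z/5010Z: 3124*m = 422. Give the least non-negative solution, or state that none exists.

gcd(3124, 5010) = 2, and 2 | 422, so solutions exist.
Divide through by 2: 1562*m mod 2505 = 211.
1562⁻¹ ≡ 518 (mod 2505).
m ≡ 518*211 ≡ 1583 (mod 2505).
The smallest non-negative solution is m = 1583.

1583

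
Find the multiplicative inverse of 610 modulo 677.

677 = 1·610 + 67
610 = 9·67 + 7
67 = 9·7 + 4
7 = 1·4 + 3
4 = 1·3 + 1
3 = 3·1 + 0
gcd(610, 677) = 1, so the inverse exists.
Back-substitute for 1:
1 = 1·4 − 1·3
  = −1·7 + 2·4
  = 2·67 − 19·7
  = −19·610 + 173·67
  = 173·677 − 192·610
So 610⁻¹ ≡ −192 ≡ 485 (mod 677).

485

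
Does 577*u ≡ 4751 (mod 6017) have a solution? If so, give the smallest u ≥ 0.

1927

gcd(577, 6017) = 1, so a unique solution mod 6017 exists.
577⁻¹ ≡ 3045 (mod 6017).
u ≡ 3045*4751 ≡ 1927 (mod 6017).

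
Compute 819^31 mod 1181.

519

By square-and-multiply:
819^1 ≡ 819 (mod 1181)
819^2 ≡ 819^2 = 670761 ≡ 1134 (mod 1181)
819^4 ≡ 1134^2 = 1285956 ≡ 1028 (mod 1181)
819^8 ≡ 1028^2 = 1056784 ≡ 970 (mod 1181)
819^16 ≡ 970^2 = 940900 ≡ 824 (mod 1181)
819^31 = 819^16 * 819^8 * 819^4 * 819^2 * 819^1 ≡ 824 * 970 * 1028 * 1134 * 819 (mod 1181).
Accumulate the product:
824 * 970 = 799280 ≡ 924
924 * 1028 = 949872 ≡ 348
348 * 1134 = 394632 ≡ 178
178 * 819 = 145782 ≡ 519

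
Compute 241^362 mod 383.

Using repeated squaring:
241^1 ≡ 241 (mod 383)
241^2 ≡ 241^2 = 58081 ≡ 248 (mod 383)
241^4 ≡ 248^2 = 61504 ≡ 224 (mod 383)
241^8 ≡ 224^2 = 50176 ≡ 3 (mod 383)
241^16 ≡ 3^2 = 9 (mod 383)
241^32 ≡ 9^2 = 81 (mod 383)
241^64 ≡ 81^2 = 6561 ≡ 50 (mod 383)
241^128 ≡ 50^2 = 2500 ≡ 202 (mod 383)
241^256 ≡ 202^2 = 40804 ≡ 206 (mod 383)
241^362 = 241^256 × 241^64 × 241^32 × 241^8 × 241^2 ≡ 206 × 50 × 81 × 3 × 248 (mod 383).
Accumulate the product:
206 × 50 = 10300 ≡ 342
342 × 81 = 27702 ≡ 126
126 × 3 = 378
378 × 248 = 93744 ≡ 292

292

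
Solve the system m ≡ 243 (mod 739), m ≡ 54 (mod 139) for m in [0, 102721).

60102

739⁻¹ mod 139: 739·79 ≡ 1 (mod 139), so 739⁻¹ ≡ 79.
m = 243 + 739·((54 − 243)·79 mod 139) = 243 + 739·81 = 60102.
Check: 60102 mod 739 = 243, 60102 mod 139 = 54. ✓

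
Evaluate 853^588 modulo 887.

By square-and-multiply:
588 in binary is 1001001100, i.e. 588 = 512 + 64 + 8 + 4.
853^1 ≡ 853 (mod 887)
853^2 ≡ 853^2 = 727609 ≡ 269 (mod 887)
853^4 ≡ 269^2 = 72361 ≡ 514 (mod 887)
853^8 ≡ 514^2 = 264196 ≡ 757 (mod 887)
853^16 ≡ 757^2 = 573049 ≡ 47 (mod 887)
853^32 ≡ 47^2 = 2209 ≡ 435 (mod 887)
853^64 ≡ 435^2 = 189225 ≡ 294 (mod 887)
853^128 ≡ 294^2 = 86436 ≡ 397 (mod 887)
853^256 ≡ 397^2 = 157609 ≡ 610 (mod 887)
853^512 ≡ 610^2 = 372100 ≡ 447 (mod 887)
853^588 = 853^512 · 853^64 · 853^8 · 853^4 ≡ 447 · 294 · 757 · 514 (mod 887).
Accumulate the product:
447 · 294 = 131418 ≡ 142
142 · 757 = 107494 ≡ 167
167 · 514 = 85838 ≡ 686

686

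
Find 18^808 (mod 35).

808 in binary is 1100101000, i.e. 808 = 512 + 256 + 32 + 8.
18^1 ≡ 18 (mod 35)
18^2 ≡ 18^2 = 324 ≡ 9 (mod 35)
18^4 ≡ 9^2 = 81 ≡ 11 (mod 35)
18^8 ≡ 11^2 = 121 ≡ 16 (mod 35)
18^16 ≡ 16^2 = 256 ≡ 11 (mod 35)
18^32 ≡ 11^2 = 121 ≡ 16 (mod 35)
18^64 ≡ 16^2 = 256 ≡ 11 (mod 35)
18^128 ≡ 11^2 = 121 ≡ 16 (mod 35)
18^256 ≡ 16^2 = 256 ≡ 11 (mod 35)
18^512 ≡ 11^2 = 121 ≡ 16 (mod 35)
18^808 = 18^512 * 18^256 * 18^32 * 18^8 ≡ 16 * 11 * 16 * 16 (mod 35).
Accumulate the product:
16 * 11 = 176 ≡ 1
1 * 16 = 16
16 * 16 = 256 ≡ 11

11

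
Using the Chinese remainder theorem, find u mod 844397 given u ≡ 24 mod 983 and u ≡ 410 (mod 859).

670430

983⁻¹ mod 859: 983×478 ≡ 1 (mod 859), so 983⁻¹ ≡ 478.
u = 24 + 983×((410 − 24)×478 mod 859) = 24 + 983×682 = 670430.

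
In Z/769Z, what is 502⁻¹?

72

By the extended Euclidean algorithm:
769 = 1·502 + 267
502 = 1·267 + 235
267 = 1·235 + 32
235 = 7·32 + 11
32 = 2·11 + 10
11 = 1·10 + 1
10 = 10·1 + 0
gcd(502, 769) = 1, so the inverse exists.
Bézout: 1 = −47·769 + 72·502.
So 502⁻¹ ≡ 72 (mod 769).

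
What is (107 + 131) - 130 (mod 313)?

108

107 + 131 = 238
238 - 130 = 108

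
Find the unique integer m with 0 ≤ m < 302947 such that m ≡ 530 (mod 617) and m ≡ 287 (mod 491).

280648

617⁻¹ mod 491: 617*378 ≡ 1 (mod 491), so 617⁻¹ ≡ 378.
m = 530 + 617*((287 − 530)*378 mod 491) = 530 + 617*454 = 280648.
Check: 280648 mod 617 = 530, 280648 mod 491 = 287. ✓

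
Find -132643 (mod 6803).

3417

-132643 = -20·6803 + 3417, so -132643 ≡ 3417 (mod 6803).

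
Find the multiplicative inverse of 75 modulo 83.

Run the extended Euclidean algorithm:
83 = 1*75 + 8
75 = 9*8 + 3
8 = 2*3 + 2
3 = 1*2 + 1
2 = 2*1 + 0
gcd(75, 83) = 1, so the inverse exists.
Bézout: 1 = −28*83 + 31*75.
So 75⁻¹ ≡ 31 (mod 83).

31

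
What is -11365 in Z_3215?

-11365 = -4×3215 + 1495, so -11365 ≡ 1495 (mod 3215).

1495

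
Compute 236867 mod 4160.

3907

236867 = 56·4160 + 3907, so 236867 ≡ 3907 (mod 4160).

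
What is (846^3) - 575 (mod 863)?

553

(846)^3 ≡ 265 (mod 863)
265 - 575 = -310 ≡ 553 (mod 863)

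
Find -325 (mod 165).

-325 = -2×165 + 5, so -325 ≡ 5 (mod 165).

5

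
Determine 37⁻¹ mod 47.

14

Apply the Euclidean algorithm and back-substitute:
47 = 1×37 + 10
37 = 3×10 + 7
10 = 1×7 + 3
7 = 2×3 + 1
3 = 3×1 + 0
gcd(37, 47) = 1, so the inverse exists.
Bézout: 1 = −11×47 + 14×37.
So 37⁻¹ ≡ 14 (mod 47).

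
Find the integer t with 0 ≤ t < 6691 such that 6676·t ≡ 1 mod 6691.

Apply the Euclidean algorithm and back-substitute:
6691 = 1·6676 + 15
6676 = 445·15 + 1
15 = 15·1 + 0
gcd(6676, 6691) = 1, so the inverse exists.
Bézout: 1 = −445·6691 + 446·6676.
So 6676⁻¹ ≡ 446 (mod 6691).

446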